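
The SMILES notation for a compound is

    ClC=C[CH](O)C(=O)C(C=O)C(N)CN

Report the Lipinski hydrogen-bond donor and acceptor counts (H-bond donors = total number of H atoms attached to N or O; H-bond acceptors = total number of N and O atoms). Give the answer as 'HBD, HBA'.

Donors: find every N or O and count the H atoms it carries.
  atom 5 (O): bond orders sum to 1 → 1 H
  atom 7 (O): bond orders sum to 2 → 0 H
  atom 10 (O): bond orders sum to 2 → 0 H
  atom 12 (N): bond orders sum to 1 → 2 H
  atom 14 (N): bond orders sum to 1 → 2 H
Lipinski HBD = 5.
Acceptors: N atoms = 2, O atoms = 3 → HBA = 5.

5, 5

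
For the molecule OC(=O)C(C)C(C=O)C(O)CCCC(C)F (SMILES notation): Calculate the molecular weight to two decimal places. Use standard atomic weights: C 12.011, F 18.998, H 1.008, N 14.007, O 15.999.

234.27 g/mol

First, the molecular formula is C11H19FO4 (counting implicit H from valence).
  C: 11 × 12.011 = 132.121
  F: 1 × 18.998 = 18.998
  H: 19 × 1.008 = 19.152
  O: 4 × 15.999 = 63.996
Sum: 11×12.011 + 1×18.998 + 19×1.008 + 4×15.999 = 234.267 → 234.27 g/mol.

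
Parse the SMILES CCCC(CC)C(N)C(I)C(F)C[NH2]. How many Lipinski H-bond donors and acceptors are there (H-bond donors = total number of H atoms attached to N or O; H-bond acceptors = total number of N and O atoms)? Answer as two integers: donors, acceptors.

4, 2

Donors: find every N or O and count the H atoms it carries.
  atom 8 (N): bond orders sum to 1 → 2 H
  atom 14 (N): bond orders sum to 1 → 2 H
Lipinski HBD = 4.
Acceptors: N atoms = 2, O atoms = 0 → HBA = 2.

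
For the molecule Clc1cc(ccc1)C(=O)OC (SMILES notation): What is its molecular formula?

C8H7ClO2

Walk through each heavy atom and fill implicit hydrogens from standard valence (C 4, N 3, O 2, S 2, halogen 1); for lowercase aromatic atoms, an aromatic c carries 1 H when it has two neighbours and 0 H with three, and aromatic n carries 0 H:
  atom 1: Cl (halogen, monovalent) → 0 H
  atom 2: aromatic c, 3 neighbours → 0 H
  atom 3: aromatic c, 2 neighbours → 1 H
  atom 4: aromatic c, 3 neighbours → 0 H
  atom 5: aromatic c, 2 neighbours → 1 H
  atom 6: aromatic c, 2 neighbours → 1 H
  atom 7: aromatic c, 2 neighbours → 1 H
  atom 8: C, bond orders sum to 4 (valence 4) → 0 H
  atom 9: O, bond orders sum to 2 (valence 2) → 0 H
  atom 10: O, bond orders sum to 2 (valence 2) → 0 H
  atom 11: C, bond orders sum to 1 (valence 4) → 3 H
Totals → C:8, H:7, Cl:1, O:2.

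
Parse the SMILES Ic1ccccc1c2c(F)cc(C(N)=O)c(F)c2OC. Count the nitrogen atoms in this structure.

Scan the SMILES for N atoms (remember two-letter symbols like Cl and Br are single atoms).
Nitrogen count: 1.

1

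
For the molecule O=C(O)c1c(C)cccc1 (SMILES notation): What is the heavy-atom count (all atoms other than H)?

10

Every atom symbol written in the SMILES (organic subset) is one heavy atom; implicit H are not written.
Heavy atoms by element → C:8, O:2.
Total: 10.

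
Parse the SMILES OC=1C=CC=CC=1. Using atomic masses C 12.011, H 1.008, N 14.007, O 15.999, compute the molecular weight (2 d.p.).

First, the molecular formula is C6H6O (counting implicit H from valence).
  C: 6 × 12.011 = 72.066
  H: 6 × 1.008 = 6.048
  O: 1 × 15.999 = 15.999
Sum: 6×12.011 + 6×1.008 + 1×15.999 = 94.113 → 94.11 g/mol.

94.11 g/mol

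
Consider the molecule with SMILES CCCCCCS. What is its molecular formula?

Walk through each heavy atom and fill implicit hydrogens from standard valence (C 4, N 3, O 2, S 2, halogen 1):
  atom 1: C, bond orders sum to 1 (valence 4) → 3 H
  atom 2: C, bond orders sum to 2 (valence 4) → 2 H
  atom 3: C, bond orders sum to 2 (valence 4) → 2 H
  atom 4: C, bond orders sum to 2 (valence 4) → 2 H
  atom 5: C, bond orders sum to 2 (valence 4) → 2 H
  atom 6: C, bond orders sum to 2 (valence 4) → 2 H
  atom 7: S, bond orders sum to 1 (valence 2) → 1 H
Totals → C:6, H:14, S:1.
In Hill order: C6H14S.

C6H14S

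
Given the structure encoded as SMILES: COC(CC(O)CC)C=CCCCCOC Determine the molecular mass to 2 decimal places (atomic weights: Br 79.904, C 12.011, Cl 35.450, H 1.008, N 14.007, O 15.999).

230.35 g/mol

First, the molecular formula is C13H26O3 (counting implicit H from valence).
  C: 13 × 12.011 = 156.143
  H: 26 × 1.008 = 26.208
  O: 3 × 15.999 = 47.997
Sum: 13×12.011 + 26×1.008 + 3×15.999 = 230.348 → 230.35 g/mol.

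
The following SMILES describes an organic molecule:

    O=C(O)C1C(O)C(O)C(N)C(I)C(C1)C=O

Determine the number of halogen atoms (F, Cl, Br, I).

1

Halogen atoms appear at heavy-atom position 12 (1×I).
Other groups present: 1 aldehyde, 1 carboxylic acid, 2 hydroxyl, 1 primary amine.
Halogen count: 1.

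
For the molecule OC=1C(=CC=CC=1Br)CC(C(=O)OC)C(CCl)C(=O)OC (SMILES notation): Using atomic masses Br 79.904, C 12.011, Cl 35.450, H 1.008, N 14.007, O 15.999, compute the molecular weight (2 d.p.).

379.63 g/mol

First, the molecular formula is C14H16BrClO5 (counting implicit H from valence).
  Br: 1 × 79.904 = 79.904
  C: 14 × 12.011 = 168.154
  Cl: 1 × 35.450 = 35.450
  H: 16 × 1.008 = 16.128
  O: 5 × 15.999 = 79.995
Sum: 1×79.904 + 14×12.011 + 1×35.450 + 16×1.008 + 5×15.999 = 379.631 → 379.63 g/mol.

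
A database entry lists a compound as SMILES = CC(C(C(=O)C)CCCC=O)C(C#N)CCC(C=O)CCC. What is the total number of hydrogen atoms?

29

Walk through each heavy atom and fill implicit hydrogens from standard valence (C 4, N 3, O 2, S 2, halogen 1):
  atom 1: C, bond orders sum to 1 (valence 4) → 3 H
  atom 2: C, bond orders sum to 3 (valence 4) → 1 H
  atom 3: C, bond orders sum to 3 (valence 4) → 1 H
  atom 4: C, bond orders sum to 4 (valence 4) → 0 H
  atom 5: O, bond orders sum to 2 (valence 2) → 0 H
  atom 6: C, bond orders sum to 1 (valence 4) → 3 H
  atom 7: C, bond orders sum to 2 (valence 4) → 2 H
  atom 8: C, bond orders sum to 2 (valence 4) → 2 H
  atom 9: C, bond orders sum to 2 (valence 4) → 2 H
  atom 10: C, bond orders sum to 3 (valence 4) → 1 H
  atom 11: O, bond orders sum to 2 (valence 2) → 0 H
  atom 12: C, bond orders sum to 3 (valence 4) → 1 H
  atom 13: C, bond orders sum to 4 (valence 4) → 0 H
  atom 14: N, bond orders sum to 3 (valence 3) → 0 H
  atom 15: C, bond orders sum to 2 (valence 4) → 2 H
  atom 16: C, bond orders sum to 2 (valence 4) → 2 H
  atom 17: C, bond orders sum to 3 (valence 4) → 1 H
  atom 18: C, bond orders sum to 3 (valence 4) → 1 H
  atom 19: O, bond orders sum to 2 (valence 2) → 0 H
  atom 20: C, bond orders sum to 2 (valence 4) → 2 H
  atom 21: C, bond orders sum to 2 (valence 4) → 2 H
  atom 22: C, bond orders sum to 1 (valence 4) → 3 H
Total hydrogens: 29.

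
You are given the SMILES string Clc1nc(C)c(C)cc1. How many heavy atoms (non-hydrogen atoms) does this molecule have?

Every atom symbol written in the SMILES (organic subset) is one heavy atom; implicit H are not written.
Heavy atoms by element → C:7, Cl:1, N:1.
Total: 9.

9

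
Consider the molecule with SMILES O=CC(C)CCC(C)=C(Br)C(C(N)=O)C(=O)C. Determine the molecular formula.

Walk through each heavy atom and fill implicit hydrogens from standard valence (C 4, N 3, O 2, S 2, halogen 1):
  atom 1: O, bond orders sum to 2 (valence 2) → 0 H
  atom 2: C, bond orders sum to 3 (valence 4) → 1 H
  atom 3: C, bond orders sum to 3 (valence 4) → 1 H
  atom 4: C, bond orders sum to 1 (valence 4) → 3 H
  atom 5: C, bond orders sum to 2 (valence 4) → 2 H
  atom 6: C, bond orders sum to 2 (valence 4) → 2 H
  atom 7: C, bond orders sum to 4 (valence 4) → 0 H
  atom 8: C, bond orders sum to 1 (valence 4) → 3 H
  atom 9: C, bond orders sum to 4 (valence 4) → 0 H
  atom 10: Br (halogen, monovalent) → 0 H
  atom 11: C, bond orders sum to 3 (valence 4) → 1 H
  atom 12: C, bond orders sum to 4 (valence 4) → 0 H
  atom 13: N, bond orders sum to 1 (valence 3) → 2 H
  atom 14: O, bond orders sum to 2 (valence 2) → 0 H
  atom 15: C, bond orders sum to 4 (valence 4) → 0 H
  atom 16: O, bond orders sum to 2 (valence 2) → 0 H
  atom 17: C, bond orders sum to 1 (valence 4) → 3 H
Totals → C:12, H:18, Br:1, N:1, O:3.
In Hill order: C12H18BrNO3.

C12H18BrNO3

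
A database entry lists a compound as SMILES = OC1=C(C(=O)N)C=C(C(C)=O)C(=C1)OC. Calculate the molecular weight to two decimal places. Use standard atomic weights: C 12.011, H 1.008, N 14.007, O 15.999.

First, the molecular formula is C10H11NO4 (counting implicit H from valence).
  C: 10 × 12.011 = 120.110
  H: 11 × 1.008 = 11.088
  N: 1 × 14.007 = 14.007
  O: 4 × 15.999 = 63.996
Sum: 10×12.011 + 11×1.008 + 1×14.007 + 4×15.999 = 209.201 → 209.20 g/mol.

209.20 g/mol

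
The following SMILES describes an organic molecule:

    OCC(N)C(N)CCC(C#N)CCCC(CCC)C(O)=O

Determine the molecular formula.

Walk through each heavy atom and fill implicit hydrogens from standard valence (C 4, N 3, O 2, S 2, halogen 1):
  atom 1: O, bond orders sum to 1 (valence 2) → 1 H
  atom 2: C, bond orders sum to 2 (valence 4) → 2 H
  atom 3: C, bond orders sum to 3 (valence 4) → 1 H
  atom 4: N, bond orders sum to 1 (valence 3) → 2 H
  atom 5: C, bond orders sum to 3 (valence 4) → 1 H
  atom 6: N, bond orders sum to 1 (valence 3) → 2 H
  atom 7: C, bond orders sum to 2 (valence 4) → 2 H
  atom 8: C, bond orders sum to 2 (valence 4) → 2 H
  atom 9: C, bond orders sum to 3 (valence 4) → 1 H
  atom 10: C, bond orders sum to 4 (valence 4) → 0 H
  atom 11: N, bond orders sum to 3 (valence 3) → 0 H
  atom 12: C, bond orders sum to 2 (valence 4) → 2 H
  atom 13: C, bond orders sum to 2 (valence 4) → 2 H
  atom 14: C, bond orders sum to 2 (valence 4) → 2 H
  atom 15: C, bond orders sum to 3 (valence 4) → 1 H
  atom 16: C, bond orders sum to 2 (valence 4) → 2 H
  atom 17: C, bond orders sum to 2 (valence 4) → 2 H
  atom 18: C, bond orders sum to 1 (valence 4) → 3 H
  atom 19: C, bond orders sum to 4 (valence 4) → 0 H
  atom 20: O, bond orders sum to 1 (valence 2) → 1 H
  atom 21: O, bond orders sum to 2 (valence 2) → 0 H
Totals → C:15, H:29, N:3, O:3.
In Hill order: C15H29N3O3.

C15H29N3O3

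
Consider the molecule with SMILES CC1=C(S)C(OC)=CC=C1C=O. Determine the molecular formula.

Walk through each heavy atom and fill implicit hydrogens from standard valence (C 4, N 3, O 2, S 2, halogen 1):
  atom 1: C, bond orders sum to 1 (valence 4) → 3 H
  atom 2: C, bond orders sum to 4 (valence 4) → 0 H
  atom 3: C, bond orders sum to 4 (valence 4) → 0 H
  atom 4: S, bond orders sum to 1 (valence 2) → 1 H
  atom 5: C, bond orders sum to 4 (valence 4) → 0 H
  atom 6: O, bond orders sum to 2 (valence 2) → 0 H
  atom 7: C, bond orders sum to 1 (valence 4) → 3 H
  atom 8: C, bond orders sum to 3 (valence 4) → 1 H
  atom 9: C, bond orders sum to 3 (valence 4) → 1 H
  atom 10: C, bond orders sum to 4 (valence 4) → 0 H
  atom 11: C, bond orders sum to 3 (valence 4) → 1 H
  atom 12: O, bond orders sum to 2 (valence 2) → 0 H
Totals → C:9, H:10, O:2, S:1.
In Hill order: C9H10O2S.

C9H10O2S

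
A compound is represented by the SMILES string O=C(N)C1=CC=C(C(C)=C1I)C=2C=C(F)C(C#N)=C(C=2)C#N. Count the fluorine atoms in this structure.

1

Scan the SMILES for F atoms (remember two-letter symbols like Cl and Br are single atoms).
Fluorine count: 1.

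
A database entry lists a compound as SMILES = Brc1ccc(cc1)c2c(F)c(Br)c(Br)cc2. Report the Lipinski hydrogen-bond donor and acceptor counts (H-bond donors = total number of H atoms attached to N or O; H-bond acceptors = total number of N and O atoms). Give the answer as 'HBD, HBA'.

0, 0

Donors: find every N or O and count the H atoms it carries.
  (no N or O atoms present)
Lipinski HBD = 0.
Acceptors: N atoms = 0, O atoms = 0 → HBA = 0.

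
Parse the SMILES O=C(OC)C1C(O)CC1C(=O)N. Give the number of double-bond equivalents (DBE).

Degree of unsaturation = (number of rings) + (number of π bonds).
Ring closures in the SMILES: 1.
π bonds: 2 double bonds (each 1 DoU) → 2 DoU from unsaturation.
Total DoU = 1 + 2 = 3.

3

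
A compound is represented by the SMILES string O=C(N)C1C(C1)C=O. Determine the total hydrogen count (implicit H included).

7

Walk through each heavy atom and fill implicit hydrogens from standard valence (C 4, N 3, O 2, S 2, halogen 1):
  atom 1: O, bond orders sum to 2 (valence 2) → 0 H
  atom 2: C, bond orders sum to 4 (valence 4) → 0 H
  atom 3: N, bond orders sum to 1 (valence 3) → 2 H
  atom 4: C, bond orders sum to 3 (valence 4) → 1 H
  atom 5: C, bond orders sum to 3 (valence 4) → 1 H
  atom 6: C, bond orders sum to 2 (valence 4) → 2 H
  atom 7: C, bond orders sum to 3 (valence 4) → 1 H
  atom 8: O, bond orders sum to 2 (valence 2) → 0 H
Total hydrogens: 7.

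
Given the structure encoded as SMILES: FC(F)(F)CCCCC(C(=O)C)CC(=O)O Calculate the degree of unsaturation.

2

Degree of unsaturation = (number of rings) + (number of π bonds).
Ring closures in the SMILES: 0.
π bonds: 2 double bonds (each 1 DoU) → 2 DoU from unsaturation.
Total DoU = 0 + 2 = 2.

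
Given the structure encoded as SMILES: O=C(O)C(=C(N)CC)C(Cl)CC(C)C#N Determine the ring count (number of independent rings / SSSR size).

0

In SMILES, each pair of matching ring-closure digits denotes one ring-closing bond; the number of such bonds equals the number of independent rings.
Ring-closure bonds here: 0.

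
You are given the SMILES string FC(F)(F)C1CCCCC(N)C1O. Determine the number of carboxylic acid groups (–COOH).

Scan the SMILES for the carboxylic acid motif — none present.
Groups that are present: 1 hydroxyl, 1 primary amine.

0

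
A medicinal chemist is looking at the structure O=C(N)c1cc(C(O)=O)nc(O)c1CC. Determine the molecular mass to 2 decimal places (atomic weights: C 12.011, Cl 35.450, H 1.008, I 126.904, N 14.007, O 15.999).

210.19 g/mol

First, the molecular formula is C9H10N2O4 (counting implicit H from valence).
  C: 9 × 12.011 = 108.099
  H: 10 × 1.008 = 10.080
  N: 2 × 14.007 = 28.014
  O: 4 × 15.999 = 63.996
Sum: 9×12.011 + 10×1.008 + 2×14.007 + 4×15.999 = 210.189 → 210.19 g/mol.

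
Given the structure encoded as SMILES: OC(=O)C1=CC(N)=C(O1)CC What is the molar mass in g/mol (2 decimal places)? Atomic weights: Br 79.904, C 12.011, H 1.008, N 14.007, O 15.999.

155.15 g/mol

First, the molecular formula is C7H9NO3 (counting implicit H from valence).
  C: 7 × 12.011 = 84.077
  H: 9 × 1.008 = 9.072
  N: 1 × 14.007 = 14.007
  O: 3 × 15.999 = 47.997
Sum: 7×12.011 + 9×1.008 + 1×14.007 + 3×15.999 = 155.153 → 155.15 g/mol.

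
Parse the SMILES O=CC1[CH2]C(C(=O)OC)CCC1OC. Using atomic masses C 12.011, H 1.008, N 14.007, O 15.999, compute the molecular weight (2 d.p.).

200.23 g/mol

First, the molecular formula is C10H16O4 (counting implicit H from valence).
  C: 10 × 12.011 = 120.110
  H: 16 × 1.008 = 16.128
  O: 4 × 15.999 = 63.996
Sum: 10×12.011 + 16×1.008 + 4×15.999 = 200.234 → 200.23 g/mol.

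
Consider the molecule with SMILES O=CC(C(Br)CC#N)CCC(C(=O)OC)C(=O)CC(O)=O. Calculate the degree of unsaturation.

Molecular formula: C13H16BrNO6.
DoU = (2C + 2 + N − H − X) / 2, where X is the halogen count and O/S are ignored.
    = (2·13 + 2 + 1 − 16 − 1) / 2 = 12 / 2 = 6.

6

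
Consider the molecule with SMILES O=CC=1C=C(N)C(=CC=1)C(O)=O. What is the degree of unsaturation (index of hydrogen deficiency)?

6

Degree of unsaturation = (number of rings) + (number of π bonds).
Ring closures in the SMILES: 1.
π bonds: 5 double bonds (each 1 DoU) → 5 DoU from unsaturation.
Total DoU = 1 + 5 = 6.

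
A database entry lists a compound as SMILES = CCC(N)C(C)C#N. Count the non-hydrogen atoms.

8

Every atom symbol written in the SMILES (organic subset) is one heavy atom; implicit H are not written.
Heavy atoms by element → C:6, N:2.
Total: 8.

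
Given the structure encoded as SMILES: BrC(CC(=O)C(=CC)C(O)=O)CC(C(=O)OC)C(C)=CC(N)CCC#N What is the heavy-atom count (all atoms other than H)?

26

Every atom symbol written in the SMILES (organic subset) is one heavy atom; implicit H are not written.
Heavy atoms by element → Br:1, C:18, N:2, O:5.
Total: 26.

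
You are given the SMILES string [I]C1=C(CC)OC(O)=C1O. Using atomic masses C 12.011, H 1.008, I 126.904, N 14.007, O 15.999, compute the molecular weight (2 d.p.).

254.02 g/mol

First, the molecular formula is C6H7IO3 (counting implicit H from valence).
  C: 6 × 12.011 = 72.066
  H: 7 × 1.008 = 7.056
  I: 1 × 126.904 = 126.904
  O: 3 × 15.999 = 47.997
Sum: 6×12.011 + 7×1.008 + 1×126.904 + 3×15.999 = 254.023 → 254.02 g/mol.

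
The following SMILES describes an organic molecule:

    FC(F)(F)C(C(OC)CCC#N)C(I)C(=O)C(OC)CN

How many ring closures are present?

In SMILES, each pair of matching ring-closure digits denotes one ring-closing bond; the number of such bonds equals the number of independent rings.
Ring-closure bonds here: 0.

0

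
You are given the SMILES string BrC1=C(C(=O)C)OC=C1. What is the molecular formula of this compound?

Walk through each heavy atom and fill implicit hydrogens from standard valence (C 4, N 3, O 2, S 2, halogen 1):
  atom 1: Br (halogen, monovalent) → 0 H
  atom 2: C, bond orders sum to 4 (valence 4) → 0 H
  atom 3: C, bond orders sum to 4 (valence 4) → 0 H
  atom 4: C, bond orders sum to 4 (valence 4) → 0 H
  atom 5: O, bond orders sum to 2 (valence 2) → 0 H
  atom 6: C, bond orders sum to 1 (valence 4) → 3 H
  atom 7: O, bond orders sum to 2 (valence 2) → 0 H
  atom 8: C, bond orders sum to 3 (valence 4) → 1 H
  atom 9: C, bond orders sum to 3 (valence 4) → 1 H
Totals → C:6, H:5, Br:1, O:2.
In Hill order: C6H5BrO2.

C6H5BrO2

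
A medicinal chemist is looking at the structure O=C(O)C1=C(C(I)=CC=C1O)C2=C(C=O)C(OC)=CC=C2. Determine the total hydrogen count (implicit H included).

11

Walk through each heavy atom and fill implicit hydrogens from standard valence (C 4, N 3, O 2, S 2, halogen 1):
  atom 1: O, bond orders sum to 2 (valence 2) → 0 H
  atom 2: C, bond orders sum to 4 (valence 4) → 0 H
  atom 3: O, bond orders sum to 1 (valence 2) → 1 H
  atom 4: C, bond orders sum to 4 (valence 4) → 0 H
  atom 5: C, bond orders sum to 4 (valence 4) → 0 H
  atom 6: C, bond orders sum to 4 (valence 4) → 0 H
  atom 7: I (halogen, monovalent) → 0 H
  atom 8: C, bond orders sum to 3 (valence 4) → 1 H
  atom 9: C, bond orders sum to 3 (valence 4) → 1 H
  atom 10: C, bond orders sum to 4 (valence 4) → 0 H
  atom 11: O, bond orders sum to 1 (valence 2) → 1 H
  atom 12: C, bond orders sum to 4 (valence 4) → 0 H
  atom 13: C, bond orders sum to 4 (valence 4) → 0 H
  atom 14: C, bond orders sum to 3 (valence 4) → 1 H
  atom 15: O, bond orders sum to 2 (valence 2) → 0 H
  atom 16: C, bond orders sum to 4 (valence 4) → 0 H
  atom 17: O, bond orders sum to 2 (valence 2) → 0 H
  atom 18: C, bond orders sum to 1 (valence 4) → 3 H
  atom 19: C, bond orders sum to 3 (valence 4) → 1 H
  atom 20: C, bond orders sum to 3 (valence 4) → 1 H
  atom 21: C, bond orders sum to 3 (valence 4) → 1 H
Total hydrogens: 11.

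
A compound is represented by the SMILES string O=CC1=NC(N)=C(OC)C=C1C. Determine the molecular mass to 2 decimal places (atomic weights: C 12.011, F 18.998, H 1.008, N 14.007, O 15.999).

First, the molecular formula is C8H10N2O2 (counting implicit H from valence).
  C: 8 × 12.011 = 96.088
  H: 10 × 1.008 = 10.080
  N: 2 × 14.007 = 28.014
  O: 2 × 15.999 = 31.998
Sum: 8×12.011 + 10×1.008 + 2×14.007 + 2×15.999 = 166.180 → 166.18 g/mol.

166.18 g/mol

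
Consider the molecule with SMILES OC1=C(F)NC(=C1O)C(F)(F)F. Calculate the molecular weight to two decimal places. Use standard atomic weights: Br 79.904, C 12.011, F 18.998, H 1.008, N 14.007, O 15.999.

185.08 g/mol

First, the molecular formula is C5H3F4NO2 (counting implicit H from valence).
  C: 5 × 12.011 = 60.055
  F: 4 × 18.998 = 75.992
  H: 3 × 1.008 = 3.024
  N: 1 × 14.007 = 14.007
  O: 2 × 15.999 = 31.998
Sum: 5×12.011 + 4×18.998 + 3×1.008 + 1×14.007 + 2×15.999 = 185.076 → 185.08 g/mol.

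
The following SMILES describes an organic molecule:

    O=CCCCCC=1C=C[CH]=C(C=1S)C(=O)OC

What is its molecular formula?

C13H16O3S

Walk through each heavy atom and fill implicit hydrogens from standard valence (C 4, N 3, O 2, S 2, halogen 1):
  atom 1: O, bond orders sum to 2 (valence 2) → 0 H
  atom 2: C, bond orders sum to 3 (valence 4) → 1 H
  atom 3: C, bond orders sum to 2 (valence 4) → 2 H
  atom 4: C, bond orders sum to 2 (valence 4) → 2 H
  atom 5: C, bond orders sum to 2 (valence 4) → 2 H
  atom 6: C, bond orders sum to 2 (valence 4) → 2 H
  atom 7: C, bond orders sum to 4 (valence 4) → 0 H
  atom 8: C, bond orders sum to 3 (valence 4) → 1 H
  atom 9: C, bond orders sum to 3 (valence 4) → 1 H
  atom 10: C with explicit H count 1
  atom 11: C, bond orders sum to 4 (valence 4) → 0 H
  atom 12: C, bond orders sum to 4 (valence 4) → 0 H
  atom 13: S, bond orders sum to 1 (valence 2) → 1 H
  atom 14: C, bond orders sum to 4 (valence 4) → 0 H
  atom 15: O, bond orders sum to 2 (valence 2) → 0 H
  atom 16: O, bond orders sum to 2 (valence 2) → 0 H
  atom 17: C, bond orders sum to 1 (valence 4) → 3 H
Totals → C:13, H:16, O:3, S:1.
In Hill order: C13H16O3S.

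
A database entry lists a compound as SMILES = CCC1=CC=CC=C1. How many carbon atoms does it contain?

Count every carbon token in the SMILES (each C, including those in ring-closure positions and inside branches).
Carbon count: 8.

8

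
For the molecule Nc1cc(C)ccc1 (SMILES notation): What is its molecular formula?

C7H9N

Walk through each heavy atom and fill implicit hydrogens from standard valence (C 4, N 3, O 2, S 2, halogen 1); for lowercase aromatic atoms, an aromatic c carries 1 H when it has two neighbours and 0 H with three, and aromatic n carries 0 H:
  atom 1: N, bond orders sum to 1 (valence 3) → 2 H
  atom 2: aromatic c, 3 neighbours → 0 H
  atom 3: aromatic c, 2 neighbours → 1 H
  atom 4: aromatic c, 3 neighbours → 0 H
  atom 5: C, bond orders sum to 1 (valence 4) → 3 H
  atom 6: aromatic c, 2 neighbours → 1 H
  atom 7: aromatic c, 2 neighbours → 1 H
  atom 8: aromatic c, 2 neighbours → 1 H
Totals → C:7, H:9, N:1.
In Hill order: C7H9N.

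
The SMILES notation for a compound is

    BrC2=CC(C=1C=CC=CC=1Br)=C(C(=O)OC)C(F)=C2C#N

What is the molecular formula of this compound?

Walk through each heavy atom and fill implicit hydrogens from standard valence (C 4, N 3, O 2, S 2, halogen 1):
  atom 1: Br (halogen, monovalent) → 0 H
  atom 2: C, bond orders sum to 4 (valence 4) → 0 H
  atom 3: C, bond orders sum to 3 (valence 4) → 1 H
  atom 4: C, bond orders sum to 4 (valence 4) → 0 H
  atom 5: C, bond orders sum to 4 (valence 4) → 0 H
  atom 6: C, bond orders sum to 3 (valence 4) → 1 H
  atom 7: C, bond orders sum to 3 (valence 4) → 1 H
  atom 8: C, bond orders sum to 3 (valence 4) → 1 H
  atom 9: C, bond orders sum to 3 (valence 4) → 1 H
  atom 10: C, bond orders sum to 4 (valence 4) → 0 H
  atom 11: Br (halogen, monovalent) → 0 H
  atom 12: C, bond orders sum to 4 (valence 4) → 0 H
  atom 13: C, bond orders sum to 4 (valence 4) → 0 H
  atom 14: O, bond orders sum to 2 (valence 2) → 0 H
  atom 15: O, bond orders sum to 2 (valence 2) → 0 H
  atom 16: C, bond orders sum to 1 (valence 4) → 3 H
  atom 17: C, bond orders sum to 4 (valence 4) → 0 H
  atom 18: F (halogen, monovalent) → 0 H
  atom 19: C, bond orders sum to 4 (valence 4) → 0 H
  atom 20: C, bond orders sum to 4 (valence 4) → 0 H
  atom 21: N, bond orders sum to 3 (valence 3) → 0 H
Totals → C:15, H:8, Br:2, F:1, N:1, O:2.
In Hill order: C15H8Br2FNO2.

C15H8Br2FNO2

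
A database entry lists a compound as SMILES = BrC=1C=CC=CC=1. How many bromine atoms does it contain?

Scan the SMILES for Br atoms (remember two-letter symbols like Cl and Br are single atoms).
Bromine count: 1.

1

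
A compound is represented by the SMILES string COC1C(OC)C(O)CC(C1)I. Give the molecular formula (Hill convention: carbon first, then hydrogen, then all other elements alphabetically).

C8H15IO3

Walk through each heavy atom and fill implicit hydrogens from standard valence (C 4, N 3, O 2, S 2, halogen 1):
  atom 1: C, bond orders sum to 1 (valence 4) → 3 H
  atom 2: O, bond orders sum to 2 (valence 2) → 0 H
  atom 3: C, bond orders sum to 3 (valence 4) → 1 H
  atom 4: C, bond orders sum to 3 (valence 4) → 1 H
  atom 5: O, bond orders sum to 2 (valence 2) → 0 H
  atom 6: C, bond orders sum to 1 (valence 4) → 3 H
  atom 7: C, bond orders sum to 3 (valence 4) → 1 H
  atom 8: O, bond orders sum to 1 (valence 2) → 1 H
  atom 9: C, bond orders sum to 2 (valence 4) → 2 H
  atom 10: C, bond orders sum to 3 (valence 4) → 1 H
  atom 11: C, bond orders sum to 2 (valence 4) → 2 H
  atom 12: I (halogen, monovalent) → 0 H
Totals → C:8, H:15, I:1, O:3.
In Hill order: C8H15IO3.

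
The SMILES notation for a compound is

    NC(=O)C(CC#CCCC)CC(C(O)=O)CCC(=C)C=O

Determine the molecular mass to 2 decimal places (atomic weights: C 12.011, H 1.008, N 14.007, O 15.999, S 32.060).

293.36 g/mol

First, the molecular formula is C16H23NO4 (counting implicit H from valence).
  C: 16 × 12.011 = 192.176
  H: 23 × 1.008 = 23.184
  N: 1 × 14.007 = 14.007
  O: 4 × 15.999 = 63.996
Sum: 16×12.011 + 23×1.008 + 1×14.007 + 4×15.999 = 293.363 → 293.36 g/mol.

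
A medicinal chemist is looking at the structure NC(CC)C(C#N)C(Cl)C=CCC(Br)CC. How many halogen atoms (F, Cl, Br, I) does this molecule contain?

Halogen atoms appear at heavy-atom positions 9, 14 (1×Br, 1×Cl).
Other groups present: 1 alkene, 1 nitrile, 1 primary amine.
Halogen count: 2.

2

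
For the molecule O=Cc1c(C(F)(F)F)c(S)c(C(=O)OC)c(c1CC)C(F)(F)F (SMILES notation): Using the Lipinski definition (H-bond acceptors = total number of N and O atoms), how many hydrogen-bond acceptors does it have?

3

N atoms: 0; O atoms: 3.
Lipinski HBA = 0 + 3 = 3.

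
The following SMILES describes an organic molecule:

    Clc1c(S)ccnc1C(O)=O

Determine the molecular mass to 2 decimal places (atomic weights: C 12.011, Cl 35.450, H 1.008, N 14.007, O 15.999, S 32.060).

189.61 g/mol

First, the molecular formula is C6H4ClNO2S (counting implicit H from valence).
  C: 6 × 12.011 = 72.066
  Cl: 1 × 35.450 = 35.450
  H: 4 × 1.008 = 4.032
  N: 1 × 14.007 = 14.007
  O: 2 × 15.999 = 31.998
  S: 1 × 32.060 = 32.060
Sum: 6×12.011 + 1×35.450 + 4×1.008 + 1×14.007 + 2×15.999 + 1×32.060 = 189.613 → 189.61 g/mol.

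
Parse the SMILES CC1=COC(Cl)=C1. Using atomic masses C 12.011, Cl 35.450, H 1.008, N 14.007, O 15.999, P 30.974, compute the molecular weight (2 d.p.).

First, the molecular formula is C5H5ClO (counting implicit H from valence).
  C: 5 × 12.011 = 60.055
  Cl: 1 × 35.450 = 35.450
  H: 5 × 1.008 = 5.040
  O: 1 × 15.999 = 15.999
Sum: 5×12.011 + 1×35.450 + 5×1.008 + 1×15.999 = 116.544 → 116.54 g/mol.

116.54 g/mol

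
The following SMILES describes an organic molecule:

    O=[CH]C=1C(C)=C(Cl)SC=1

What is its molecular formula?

Walk through each heavy atom and fill implicit hydrogens from standard valence (C 4, N 3, O 2, S 2, halogen 1):
  atom 1: O, bond orders sum to 2 (valence 2) → 0 H
  atom 2: C with explicit H count 1
  atom 3: C, bond orders sum to 4 (valence 4) → 0 H
  atom 4: C, bond orders sum to 4 (valence 4) → 0 H
  atom 5: C, bond orders sum to 1 (valence 4) → 3 H
  atom 6: C, bond orders sum to 4 (valence 4) → 0 H
  atom 7: Cl (halogen, monovalent) → 0 H
  atom 8: S, bond orders sum to 2 (valence 2) → 0 H
  atom 9: C, bond orders sum to 3 (valence 4) → 1 H
Totals → C:6, H:5, Cl:1, O:1, S:1.

C6H5ClOS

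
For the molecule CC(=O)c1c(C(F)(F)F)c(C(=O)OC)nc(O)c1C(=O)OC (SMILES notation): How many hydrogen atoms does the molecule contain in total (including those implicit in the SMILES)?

Walk through each heavy atom and fill implicit hydrogens from standard valence (C 4, N 3, O 2, S 2, halogen 1); for lowercase aromatic atoms, an aromatic c carries 1 H when it has two neighbours and 0 H with three, and aromatic n carries 0 H:
  atom 1: C, bond orders sum to 1 (valence 4) → 3 H
  atom 2: C, bond orders sum to 4 (valence 4) → 0 H
  atom 3: O, bond orders sum to 2 (valence 2) → 0 H
  atom 4: aromatic c, 3 neighbours → 0 H
  atom 5: aromatic c, 3 neighbours → 0 H
  atom 6: C, bond orders sum to 4 (valence 4) → 0 H
  atom 7: F (halogen, monovalent) → 0 H
  atom 8: F (halogen, monovalent) → 0 H
  atom 9: F (halogen, monovalent) → 0 H
  atom 10: aromatic c, 3 neighbours → 0 H
  atom 11: C, bond orders sum to 4 (valence 4) → 0 H
  atom 12: O, bond orders sum to 2 (valence 2) → 0 H
  atom 13: O, bond orders sum to 2 (valence 2) → 0 H
  atom 14: C, bond orders sum to 1 (valence 4) → 3 H
  atom 15: aromatic n, 2 neighbours → 0 H
  atom 16: aromatic c, 3 neighbours → 0 H
  atom 17: O, bond orders sum to 1 (valence 2) → 1 H
  atom 18: aromatic c, 3 neighbours → 0 H
  atom 19: C, bond orders sum to 4 (valence 4) → 0 H
  atom 20: O, bond orders sum to 2 (valence 2) → 0 H
  atom 21: O, bond orders sum to 2 (valence 2) → 0 H
  atom 22: C, bond orders sum to 1 (valence 4) → 3 H
Total hydrogens: 10.

10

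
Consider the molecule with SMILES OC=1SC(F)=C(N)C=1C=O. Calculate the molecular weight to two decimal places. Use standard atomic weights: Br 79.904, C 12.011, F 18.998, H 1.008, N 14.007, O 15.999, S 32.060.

161.15 g/mol

First, the molecular formula is C5H4FNO2S (counting implicit H from valence).
  C: 5 × 12.011 = 60.055
  F: 1 × 18.998 = 18.998
  H: 4 × 1.008 = 4.032
  N: 1 × 14.007 = 14.007
  O: 2 × 15.999 = 31.998
  S: 1 × 32.060 = 32.060
Sum: 5×12.011 + 1×18.998 + 4×1.008 + 1×14.007 + 2×15.999 + 1×32.060 = 161.150 → 161.15 g/mol.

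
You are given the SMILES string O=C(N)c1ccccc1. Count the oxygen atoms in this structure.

Scan the SMILES for O atoms (remember two-letter symbols like Cl and Br are single atoms).
Oxygen count: 1.

1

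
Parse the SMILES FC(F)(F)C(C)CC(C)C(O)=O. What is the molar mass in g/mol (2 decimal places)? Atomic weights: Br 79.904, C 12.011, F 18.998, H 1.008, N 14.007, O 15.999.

184.16 g/mol

First, the molecular formula is C7H11F3O2 (counting implicit H from valence).
  C: 7 × 12.011 = 84.077
  F: 3 × 18.998 = 56.994
  H: 11 × 1.008 = 11.088
  O: 2 × 15.999 = 31.998
Sum: 7×12.011 + 3×18.998 + 11×1.008 + 2×15.999 = 184.157 → 184.16 g/mol.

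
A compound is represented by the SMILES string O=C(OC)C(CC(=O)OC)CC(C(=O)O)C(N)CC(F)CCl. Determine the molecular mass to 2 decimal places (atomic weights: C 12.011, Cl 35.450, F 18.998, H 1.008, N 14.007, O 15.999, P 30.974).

341.76 g/mol

First, the molecular formula is C13H21ClFNO6 (counting implicit H from valence).
  C: 13 × 12.011 = 156.143
  Cl: 1 × 35.450 = 35.450
  F: 1 × 18.998 = 18.998
  H: 21 × 1.008 = 21.168
  N: 1 × 14.007 = 14.007
  O: 6 × 15.999 = 95.994
Sum: 13×12.011 + 1×35.450 + 1×18.998 + 21×1.008 + 1×14.007 + 6×15.999 = 341.760 → 341.76 g/mol.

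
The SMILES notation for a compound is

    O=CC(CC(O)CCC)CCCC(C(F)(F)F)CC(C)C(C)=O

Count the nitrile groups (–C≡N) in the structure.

Scan the SMILES for the nitrile motif — none present.
Groups that are present: 1 aldehyde, 1 hydroxyl, 1 ketone.

0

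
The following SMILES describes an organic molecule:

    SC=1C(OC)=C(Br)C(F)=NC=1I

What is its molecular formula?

Walk through each heavy atom and fill implicit hydrogens from standard valence (C 4, N 3, O 2, S 2, halogen 1):
  atom 1: S, bond orders sum to 1 (valence 2) → 1 H
  atom 2: C, bond orders sum to 4 (valence 4) → 0 H
  atom 3: C, bond orders sum to 4 (valence 4) → 0 H
  atom 4: O, bond orders sum to 2 (valence 2) → 0 H
  atom 5: C, bond orders sum to 1 (valence 4) → 3 H
  atom 6: C, bond orders sum to 4 (valence 4) → 0 H
  atom 7: Br (halogen, monovalent) → 0 H
  atom 8: C, bond orders sum to 4 (valence 4) → 0 H
  atom 9: F (halogen, monovalent) → 0 H
  atom 10: N, bond orders sum to 3 (valence 3) → 0 H
  atom 11: C, bond orders sum to 4 (valence 4) → 0 H
  atom 12: I (halogen, monovalent) → 0 H
Totals → C:6, H:4, Br:1, F:1, I:1, N:1, O:1, S:1.

C6H4BrFINOS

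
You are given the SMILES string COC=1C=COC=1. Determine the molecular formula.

C5H6O2

Walk through each heavy atom and fill implicit hydrogens from standard valence (C 4, N 3, O 2, S 2, halogen 1):
  atom 1: C, bond orders sum to 1 (valence 4) → 3 H
  atom 2: O, bond orders sum to 2 (valence 2) → 0 H
  atom 3: C, bond orders sum to 4 (valence 4) → 0 H
  atom 4: C, bond orders sum to 3 (valence 4) → 1 H
  atom 5: C, bond orders sum to 3 (valence 4) → 1 H
  atom 6: O, bond orders sum to 2 (valence 2) → 0 H
  atom 7: C, bond orders sum to 3 (valence 4) → 1 H
Totals → C:5, H:6, O:2.
In Hill order: C5H6O2.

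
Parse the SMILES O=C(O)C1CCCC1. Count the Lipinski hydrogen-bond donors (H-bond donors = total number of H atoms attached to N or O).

1

Donors: find every N or O and count the H atoms it carries.
  atom 1 (O): bond orders sum to 2 → 0 H
  atom 3 (O): bond orders sum to 1 → 1 H
Lipinski HBD = 1.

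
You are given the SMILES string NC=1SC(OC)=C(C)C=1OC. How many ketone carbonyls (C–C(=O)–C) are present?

0

Scan the SMILES for the ketone motif — none present.
Groups that are present: 2 ether, 1 primary amine.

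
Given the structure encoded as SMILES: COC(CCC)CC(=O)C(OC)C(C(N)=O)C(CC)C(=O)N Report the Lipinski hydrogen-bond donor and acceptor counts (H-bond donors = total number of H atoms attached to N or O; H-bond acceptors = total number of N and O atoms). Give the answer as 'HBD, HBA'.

4, 7

Donors: find every N or O and count the H atoms it carries.
  atom 2 (O): bond orders sum to 2 → 0 H
  atom 9 (O): bond orders sum to 2 → 0 H
  atom 11 (O): bond orders sum to 2 → 0 H
  atom 15 (N): bond orders sum to 1 → 2 H
  atom 16 (O): bond orders sum to 2 → 0 H
  atom 21 (O): bond orders sum to 2 → 0 H
  atom 22 (N): bond orders sum to 1 → 2 H
Lipinski HBD = 4.
Acceptors: N atoms = 2, O atoms = 5 → HBA = 7.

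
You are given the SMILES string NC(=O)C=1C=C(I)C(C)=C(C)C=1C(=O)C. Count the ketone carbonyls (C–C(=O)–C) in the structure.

The ketone motif appears at heavy-atom position 13 in the SMILES.
Other groups present: 1 amide.
Ketone count: 1.

1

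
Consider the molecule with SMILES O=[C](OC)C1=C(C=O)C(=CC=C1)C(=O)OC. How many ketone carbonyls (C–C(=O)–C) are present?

Scan the SMILES for the ketone motif — none present.
Groups that are present: 1 aldehyde, 2 ester.

0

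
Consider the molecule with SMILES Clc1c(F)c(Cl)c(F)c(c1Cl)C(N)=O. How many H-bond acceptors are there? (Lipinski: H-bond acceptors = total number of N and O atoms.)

2

N atoms: 1; O atoms: 1.
Lipinski HBA = 1 + 1 = 2.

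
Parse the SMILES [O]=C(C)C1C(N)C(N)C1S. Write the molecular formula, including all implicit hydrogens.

Walk through each heavy atom and fill implicit hydrogens from standard valence (C 4, N 3, O 2, S 2, halogen 1):
  atom 1: O with explicit H count 0
  atom 2: C, bond orders sum to 4 (valence 4) → 0 H
  atom 3: C, bond orders sum to 1 (valence 4) → 3 H
  atom 4: C, bond orders sum to 3 (valence 4) → 1 H
  atom 5: C, bond orders sum to 3 (valence 4) → 1 H
  atom 6: N, bond orders sum to 1 (valence 3) → 2 H
  atom 7: C, bond orders sum to 3 (valence 4) → 1 H
  atom 8: N, bond orders sum to 1 (valence 3) → 2 H
  atom 9: C, bond orders sum to 3 (valence 4) → 1 H
  atom 10: S, bond orders sum to 1 (valence 2) → 1 H
Totals → C:6, H:12, N:2, O:1, S:1.

C6H12N2OS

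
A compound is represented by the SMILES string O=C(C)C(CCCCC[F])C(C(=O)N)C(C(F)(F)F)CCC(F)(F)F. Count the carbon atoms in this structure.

Count every carbon token in the SMILES (each C, including those in ring-closure positions and inside branches).
Carbon count: 15.

15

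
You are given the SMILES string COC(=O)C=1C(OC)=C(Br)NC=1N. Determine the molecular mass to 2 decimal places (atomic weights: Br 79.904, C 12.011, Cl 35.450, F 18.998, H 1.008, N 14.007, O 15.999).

First, the molecular formula is C7H9BrN2O3 (counting implicit H from valence).
  Br: 1 × 79.904 = 79.904
  C: 7 × 12.011 = 84.077
  H: 9 × 1.008 = 9.072
  N: 2 × 14.007 = 28.014
  O: 3 × 15.999 = 47.997
Sum: 1×79.904 + 7×12.011 + 9×1.008 + 2×14.007 + 3×15.999 = 249.064 → 249.06 g/mol.

249.06 g/mol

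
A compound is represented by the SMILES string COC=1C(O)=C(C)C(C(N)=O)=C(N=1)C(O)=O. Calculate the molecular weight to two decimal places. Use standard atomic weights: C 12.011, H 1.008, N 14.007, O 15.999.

First, the molecular formula is C9H10N2O5 (counting implicit H from valence).
  C: 9 × 12.011 = 108.099
  H: 10 × 1.008 = 10.080
  N: 2 × 14.007 = 28.014
  O: 5 × 15.999 = 79.995
Sum: 9×12.011 + 10×1.008 + 2×14.007 + 5×15.999 = 226.188 → 226.19 g/mol.

226.19 g/mol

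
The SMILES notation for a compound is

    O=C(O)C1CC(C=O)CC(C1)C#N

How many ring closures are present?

1

In SMILES, each pair of matching ring-closure digits denotes one ring-closing bond; the number of such bonds equals the number of independent rings.
Ring-closure bonds here: 1.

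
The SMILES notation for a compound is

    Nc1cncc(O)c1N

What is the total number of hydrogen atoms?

7

Walk through each heavy atom and fill implicit hydrogens from standard valence (C 4, N 3, O 2, S 2, halogen 1); for lowercase aromatic atoms, an aromatic c carries 1 H when it has two neighbours and 0 H with three, and aromatic n carries 0 H:
  atom 1: N, bond orders sum to 1 (valence 3) → 2 H
  atom 2: aromatic c, 3 neighbours → 0 H
  atom 3: aromatic c, 2 neighbours → 1 H
  atom 4: aromatic n, 2 neighbours → 0 H
  atom 5: aromatic c, 2 neighbours → 1 H
  atom 6: aromatic c, 3 neighbours → 0 H
  atom 7: O, bond orders sum to 1 (valence 2) → 1 H
  atom 8: aromatic c, 3 neighbours → 0 H
  atom 9: N, bond orders sum to 1 (valence 3) → 2 H
Total hydrogens: 7.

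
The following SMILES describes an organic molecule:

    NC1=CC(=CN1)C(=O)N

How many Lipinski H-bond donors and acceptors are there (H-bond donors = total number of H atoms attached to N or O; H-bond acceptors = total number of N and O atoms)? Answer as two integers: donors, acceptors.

Donors: find every N or O and count the H atoms it carries.
  atom 1 (N): bond orders sum to 1 → 2 H
  atom 6 (N): bond orders sum to 2 → 1 H
  atom 8 (O): bond orders sum to 2 → 0 H
  atom 9 (N): bond orders sum to 1 → 2 H
Lipinski HBD = 5.
Acceptors: N atoms = 3, O atoms = 1 → HBA = 4.

5, 4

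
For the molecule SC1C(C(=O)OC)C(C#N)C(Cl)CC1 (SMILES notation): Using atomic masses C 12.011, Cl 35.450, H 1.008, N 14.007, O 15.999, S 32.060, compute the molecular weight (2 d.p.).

233.71 g/mol

First, the molecular formula is C9H12ClNO2S (counting implicit H from valence).
  C: 9 × 12.011 = 108.099
  Cl: 1 × 35.450 = 35.450
  H: 12 × 1.008 = 12.096
  N: 1 × 14.007 = 14.007
  O: 2 × 15.999 = 31.998
  S: 1 × 32.060 = 32.060
Sum: 9×12.011 + 1×35.450 + 12×1.008 + 1×14.007 + 2×15.999 + 1×32.060 = 233.710 → 233.71 g/mol.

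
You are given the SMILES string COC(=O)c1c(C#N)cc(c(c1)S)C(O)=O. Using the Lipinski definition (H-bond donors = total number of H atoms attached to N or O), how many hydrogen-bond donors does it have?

Donors: find every N or O and count the H atoms it carries.
  atom 2 (O): bond orders sum to 2 → 0 H
  atom 4 (O): bond orders sum to 2 → 0 H
  atom 8 (N): bond orders sum to 3 → 0 H
  atom 15 (O): bond orders sum to 1 → 1 H
  atom 16 (O): bond orders sum to 2 → 0 H
Lipinski HBD = 1.

1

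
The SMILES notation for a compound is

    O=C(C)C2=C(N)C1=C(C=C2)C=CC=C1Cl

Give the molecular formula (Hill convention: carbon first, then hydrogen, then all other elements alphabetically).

C12H10ClNO

Walk through each heavy atom and fill implicit hydrogens from standard valence (C 4, N 3, O 2, S 2, halogen 1):
  atom 1: O, bond orders sum to 2 (valence 2) → 0 H
  atom 2: C, bond orders sum to 4 (valence 4) → 0 H
  atom 3: C, bond orders sum to 1 (valence 4) → 3 H
  atom 4: C, bond orders sum to 4 (valence 4) → 0 H
  atom 5: C, bond orders sum to 4 (valence 4) → 0 H
  atom 6: N, bond orders sum to 1 (valence 3) → 2 H
  atom 7: C, bond orders sum to 4 (valence 4) → 0 H
  atom 8: C, bond orders sum to 4 (valence 4) → 0 H
  atom 9: C, bond orders sum to 3 (valence 4) → 1 H
  atom 10: C, bond orders sum to 3 (valence 4) → 1 H
  atom 11: C, bond orders sum to 3 (valence 4) → 1 H
  atom 12: C, bond orders sum to 3 (valence 4) → 1 H
  atom 13: C, bond orders sum to 3 (valence 4) → 1 H
  atom 14: C, bond orders sum to 4 (valence 4) → 0 H
  atom 15: Cl (halogen, monovalent) → 0 H
Totals → C:12, H:10, Cl:1, N:1, O:1.
In Hill order: C12H10ClNO.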